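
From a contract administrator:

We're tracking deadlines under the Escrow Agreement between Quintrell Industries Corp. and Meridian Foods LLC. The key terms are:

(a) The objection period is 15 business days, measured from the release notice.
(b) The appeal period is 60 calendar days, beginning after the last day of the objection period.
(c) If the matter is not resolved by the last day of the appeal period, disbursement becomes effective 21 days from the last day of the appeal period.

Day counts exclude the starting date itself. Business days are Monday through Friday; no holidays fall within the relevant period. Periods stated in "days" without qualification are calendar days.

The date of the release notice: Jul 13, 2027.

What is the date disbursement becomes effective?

The last day of the objection period: counting 15 business days from Tuesday, Jul 13, 2027 (Jul 14, Jul 15, Jul 16, Jul 19, …, Jul 30, Aug 2, Aug 3, skipping weekends) reaches Tuesday, Aug 3, 2027.
Adding 60 calendar days to Aug 3, 2027 gives Oct 2, 2027, which is the last day of the appeal period.
The date disbursement becomes effective: Oct 2, 2027 + 21 days = Oct 23, 2027.

Oct 23, 2027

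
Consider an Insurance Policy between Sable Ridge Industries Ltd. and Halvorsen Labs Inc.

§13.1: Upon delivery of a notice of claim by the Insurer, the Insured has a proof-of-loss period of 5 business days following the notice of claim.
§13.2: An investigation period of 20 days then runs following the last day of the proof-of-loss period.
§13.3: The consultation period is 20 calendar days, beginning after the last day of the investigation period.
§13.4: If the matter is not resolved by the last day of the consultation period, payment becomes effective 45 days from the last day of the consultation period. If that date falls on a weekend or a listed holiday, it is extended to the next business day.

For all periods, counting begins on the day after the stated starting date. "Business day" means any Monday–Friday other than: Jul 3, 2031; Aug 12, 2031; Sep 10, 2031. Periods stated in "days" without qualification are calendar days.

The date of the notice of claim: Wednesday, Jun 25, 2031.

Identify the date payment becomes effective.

From Wednesday, Jun 25, 2031, 5 business days (Jun 26, Jun 27, Jun 30, Jul 1, Jul 2, skipping weekends) brings us to Wednesday, Jul 2, 2031, which is the last day of the proof-of-loss period.
The last day of the investigation period: 20 calendar days after Jul 2, 2031 is Jul 22, 2031.
The last day of the consultation period: 20 calendar days after Jul 22, 2031 is Aug 11, 2031.
Adding 45 calendar days to Aug 11, 2031 gives Sep 25, 2031, which is the date payment becomes effective. Sep 25, 2031 is a Thursday and is not a listed holiday, so no roll-forward applies.

Sep 25, 2031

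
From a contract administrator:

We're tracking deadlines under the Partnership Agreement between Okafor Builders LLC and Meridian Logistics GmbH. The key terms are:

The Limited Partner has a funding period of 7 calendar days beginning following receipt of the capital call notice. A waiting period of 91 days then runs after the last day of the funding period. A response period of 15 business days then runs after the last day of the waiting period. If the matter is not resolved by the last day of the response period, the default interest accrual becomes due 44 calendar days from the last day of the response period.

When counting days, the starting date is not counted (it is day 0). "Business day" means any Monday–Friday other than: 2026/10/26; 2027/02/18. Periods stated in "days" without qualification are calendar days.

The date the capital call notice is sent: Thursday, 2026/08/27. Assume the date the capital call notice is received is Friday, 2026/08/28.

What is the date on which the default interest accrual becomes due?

2027/02/07

The last day of the funding period: 2026/08/28 + 7 days = 2026/09/04.
The last day of the waiting period: 2026/09/04 + 91 days = 2026/12/04.
The last day of the response period: 15 business days after Friday, 2026/12/04, skipping weekends — Dec 7, Dec 8, Dec 9, Dec 10, …, Dec 23, Dec 24, Dec 25 — lands on Friday, 2026/12/25.
The date on which the default interest accrual becomes due: 44 calendar days after 2026/12/25 is 2027/02/07.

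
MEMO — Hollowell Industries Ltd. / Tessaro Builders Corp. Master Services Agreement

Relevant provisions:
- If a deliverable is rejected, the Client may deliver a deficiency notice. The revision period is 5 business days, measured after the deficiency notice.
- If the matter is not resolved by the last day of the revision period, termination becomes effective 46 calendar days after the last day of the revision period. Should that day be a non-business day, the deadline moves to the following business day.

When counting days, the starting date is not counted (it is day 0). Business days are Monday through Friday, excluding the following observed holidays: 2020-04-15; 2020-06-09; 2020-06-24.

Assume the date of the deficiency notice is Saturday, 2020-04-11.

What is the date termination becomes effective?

The last day of the revision period: 5 business days after Saturday, 2020-04-11, skipping weekends and the listed holiday on Apr 15 — Apr 13, Apr 14, Apr 16, Apr 17, Apr 20 — lands on Monday, 2020-04-20.
The date termination becomes effective: 2020-04-20 + 46 days = 2020-06-05. 2020-06-05 is a Friday and is not a listed holiday, so no roll-forward applies.

2020-06-05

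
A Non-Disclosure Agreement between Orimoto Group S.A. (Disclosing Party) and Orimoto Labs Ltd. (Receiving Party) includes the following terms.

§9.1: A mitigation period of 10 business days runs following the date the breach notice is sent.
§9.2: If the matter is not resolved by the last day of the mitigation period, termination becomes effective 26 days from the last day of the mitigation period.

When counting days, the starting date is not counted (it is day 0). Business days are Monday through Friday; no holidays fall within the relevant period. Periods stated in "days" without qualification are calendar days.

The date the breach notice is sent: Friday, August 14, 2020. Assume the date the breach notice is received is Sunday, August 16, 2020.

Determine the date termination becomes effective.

September 23, 2020

The last day of the mitigation period: counting 10 business days from Friday, August 14, 2020 (Aug 17, Aug 18, Aug 19, Aug 20, Aug 21, Aug 24, Aug 25, Aug 26, Aug 27, Aug 28, skipping weekends) reaches Friday, August 28, 2020.
The date termination becomes effective: August 28, 2020 + 26 days = September 23, 2020.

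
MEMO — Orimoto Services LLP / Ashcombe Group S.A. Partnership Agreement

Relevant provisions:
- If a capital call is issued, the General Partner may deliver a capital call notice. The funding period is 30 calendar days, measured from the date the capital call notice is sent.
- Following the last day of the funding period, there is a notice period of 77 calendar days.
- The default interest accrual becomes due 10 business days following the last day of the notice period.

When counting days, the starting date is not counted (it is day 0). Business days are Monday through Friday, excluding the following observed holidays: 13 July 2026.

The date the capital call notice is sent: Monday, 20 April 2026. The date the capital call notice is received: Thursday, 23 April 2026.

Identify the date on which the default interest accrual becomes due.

Adding 30 calendar days to 20 April 2026 gives 20 May 2026, which is the last day of the funding period.
The last day of the notice period: 20 May 2026 + 77 days = 5 August 2026.
From Wednesday, 5 August 2026, 10 business days (Aug 6, Aug 7, Aug 10, Aug 11, Aug 12, Aug 13, Aug 14, Aug 17, Aug 18, Aug 19, skipping weekends) brings us to Wednesday, 19 August 2026, which is the date on which the default interest accrual becomes due.

19 August 2026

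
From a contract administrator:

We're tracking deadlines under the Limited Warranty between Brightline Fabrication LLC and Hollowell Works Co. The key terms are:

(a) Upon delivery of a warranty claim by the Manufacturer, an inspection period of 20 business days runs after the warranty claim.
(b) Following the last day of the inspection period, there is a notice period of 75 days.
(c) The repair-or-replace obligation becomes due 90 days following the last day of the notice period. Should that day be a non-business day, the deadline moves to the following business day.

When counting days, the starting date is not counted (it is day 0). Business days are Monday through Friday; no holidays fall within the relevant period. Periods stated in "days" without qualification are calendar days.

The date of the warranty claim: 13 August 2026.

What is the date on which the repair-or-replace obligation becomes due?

22 February 2027

From Thursday, 13 August 2026, 20 business days (Aug 14, Aug 17, Aug 18, Aug 19, …, Sep 8, Sep 9, Sep 10, skipping weekends) brings us to Thursday, 10 September 2026, which is the last day of the inspection period.
The last day of the notice period: 10 September 2026 + 75 days = 24 November 2026.
The date on which the repair-or-replace obligation becomes due: 24 November 2026 + 90 days = 22 February 2027. 22 February 2027 is a Monday, so no roll-forward applies.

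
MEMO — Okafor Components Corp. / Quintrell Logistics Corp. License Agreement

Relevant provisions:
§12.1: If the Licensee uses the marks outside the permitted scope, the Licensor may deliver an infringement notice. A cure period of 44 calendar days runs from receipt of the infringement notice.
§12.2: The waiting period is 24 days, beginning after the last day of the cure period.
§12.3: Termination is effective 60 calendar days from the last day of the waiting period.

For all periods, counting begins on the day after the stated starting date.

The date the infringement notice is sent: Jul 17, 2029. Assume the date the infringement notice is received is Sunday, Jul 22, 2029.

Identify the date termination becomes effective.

The last day of the cure period: Jul 22, 2029 + 44 days = Sep 4, 2029.
Adding 24 calendar days to Sep 4, 2029 gives Sep 28, 2029, which is the last day of the waiting period.
The date termination becomes effective: Sep 28, 2029 + 60 days = Nov 27, 2029.

Nov 27, 2029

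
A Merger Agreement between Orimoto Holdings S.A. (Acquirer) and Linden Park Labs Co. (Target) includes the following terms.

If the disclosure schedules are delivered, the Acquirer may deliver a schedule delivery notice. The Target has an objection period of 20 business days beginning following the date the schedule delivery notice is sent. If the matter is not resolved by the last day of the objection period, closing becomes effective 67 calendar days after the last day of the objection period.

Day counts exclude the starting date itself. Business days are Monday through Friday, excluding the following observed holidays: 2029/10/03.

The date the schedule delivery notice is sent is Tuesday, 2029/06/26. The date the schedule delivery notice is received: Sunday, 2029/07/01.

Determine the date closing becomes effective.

2029/09/29

The last day of the objection period: 20 business days after Tuesday, 2029/06/26, skipping weekends — Jun 27, Jun 28, Jun 29, Jul 2, …, Jul 20, Jul 23, Jul 24 — lands on Tuesday, 2029/07/24.
Adding 67 calendar days to 2029/07/24 gives 2029/09/29, which is the date closing becomes effective.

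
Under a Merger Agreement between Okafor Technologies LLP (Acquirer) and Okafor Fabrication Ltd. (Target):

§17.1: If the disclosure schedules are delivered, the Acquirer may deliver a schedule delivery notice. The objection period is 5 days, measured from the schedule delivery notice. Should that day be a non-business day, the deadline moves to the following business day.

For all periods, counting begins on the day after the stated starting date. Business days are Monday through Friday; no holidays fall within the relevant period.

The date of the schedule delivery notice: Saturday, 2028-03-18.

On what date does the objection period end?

2028-03-23

The last day of the objection period: 5 calendar days after 2028-03-18 is 2028-03-23. 2028-03-23 is a Thursday, so no roll-forward applies.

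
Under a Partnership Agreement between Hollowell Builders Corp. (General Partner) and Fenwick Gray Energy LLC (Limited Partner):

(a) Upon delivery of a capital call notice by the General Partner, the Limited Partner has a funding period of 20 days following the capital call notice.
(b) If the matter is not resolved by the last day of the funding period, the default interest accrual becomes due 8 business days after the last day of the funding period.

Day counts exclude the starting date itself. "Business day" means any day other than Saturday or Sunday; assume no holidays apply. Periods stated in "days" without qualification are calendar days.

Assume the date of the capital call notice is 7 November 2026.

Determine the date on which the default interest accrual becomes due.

The last day of the funding period: 7 November 2026 + 20 days = 27 November 2026.
From Friday, 27 November 2026, 8 business days (Nov 30, Dec 1, Dec 2, Dec 3, Dec 4, Dec 7, Dec 8, Dec 9, skipping weekends) brings us to Wednesday, 9 December 2026, which is the date on which the default interest accrual becomes due.

9 December 2026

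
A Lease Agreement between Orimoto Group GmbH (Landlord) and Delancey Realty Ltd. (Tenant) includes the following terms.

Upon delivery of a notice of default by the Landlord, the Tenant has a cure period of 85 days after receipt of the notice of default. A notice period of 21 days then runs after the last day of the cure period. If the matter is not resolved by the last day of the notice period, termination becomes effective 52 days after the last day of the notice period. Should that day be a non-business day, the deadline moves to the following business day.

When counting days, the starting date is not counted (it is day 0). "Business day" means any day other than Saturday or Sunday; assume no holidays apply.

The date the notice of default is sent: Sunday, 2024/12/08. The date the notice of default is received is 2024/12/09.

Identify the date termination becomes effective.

The last day of the cure period: 2024/12/09 + 85 days = 2025/03/04.
The last day of the notice period: 2025/03/04 + 21 days = 2025/03/25.
The date termination becomes effective: 2025/03/25 + 52 days = 2025/05/16. 2025/05/16 is a Friday, so no roll-forward applies.

2025/05/16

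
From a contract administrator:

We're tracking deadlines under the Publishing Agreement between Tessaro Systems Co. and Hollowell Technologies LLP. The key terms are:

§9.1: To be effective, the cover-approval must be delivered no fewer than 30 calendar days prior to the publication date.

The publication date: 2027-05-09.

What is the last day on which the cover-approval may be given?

Counting back 30 calendar days from 2027-05-09 gives 2027-04-09.

2027-04-09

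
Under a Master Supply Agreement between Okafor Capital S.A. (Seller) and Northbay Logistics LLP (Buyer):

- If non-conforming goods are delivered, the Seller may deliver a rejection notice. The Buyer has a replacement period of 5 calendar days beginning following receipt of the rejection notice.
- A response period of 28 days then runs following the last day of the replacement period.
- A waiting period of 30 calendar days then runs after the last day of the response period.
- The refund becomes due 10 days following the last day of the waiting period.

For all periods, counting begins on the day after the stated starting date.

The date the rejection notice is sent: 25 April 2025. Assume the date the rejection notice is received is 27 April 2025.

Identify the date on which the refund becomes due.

The last day of the replacement period: 5 calendar days after 27 April 2025 is 2 May 2025.
Adding 28 calendar days to 2 May 2025 gives 30 May 2025, which is the last day of the response period.
Adding 30 calendar days to 30 May 2025 gives 29 June 2025, which is the last day of the waiting period.
The date on which the refund becomes due: 10 calendar days after 29 June 2025 is 9 July 2025.

9 July 2025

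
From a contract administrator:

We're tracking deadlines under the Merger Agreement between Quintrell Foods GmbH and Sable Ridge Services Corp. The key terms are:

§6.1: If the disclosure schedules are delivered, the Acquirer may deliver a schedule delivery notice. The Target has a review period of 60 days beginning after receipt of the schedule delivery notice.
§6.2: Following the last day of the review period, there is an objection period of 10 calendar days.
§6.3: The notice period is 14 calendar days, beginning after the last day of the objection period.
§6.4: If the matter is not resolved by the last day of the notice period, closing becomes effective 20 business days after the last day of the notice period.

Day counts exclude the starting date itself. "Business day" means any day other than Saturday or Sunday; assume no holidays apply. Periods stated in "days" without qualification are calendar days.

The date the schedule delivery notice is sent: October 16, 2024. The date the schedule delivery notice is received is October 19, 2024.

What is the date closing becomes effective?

The last day of the review period: 60 calendar days after October 19, 2024 is December 18, 2024.
The last day of the objection period: December 18, 2024 + 10 days = December 28, 2024.
Adding 14 calendar days to December 28, 2024 gives January 11, 2025, which is the last day of the notice period.
The date closing becomes effective: 20 business days after Saturday, January 11, 2025, skipping weekends — Jan 13, Jan 14, Jan 15, Jan 16, …, Feb 5, Feb 6, Feb 7 — lands on Friday, February 7, 2025.

February 7, 2025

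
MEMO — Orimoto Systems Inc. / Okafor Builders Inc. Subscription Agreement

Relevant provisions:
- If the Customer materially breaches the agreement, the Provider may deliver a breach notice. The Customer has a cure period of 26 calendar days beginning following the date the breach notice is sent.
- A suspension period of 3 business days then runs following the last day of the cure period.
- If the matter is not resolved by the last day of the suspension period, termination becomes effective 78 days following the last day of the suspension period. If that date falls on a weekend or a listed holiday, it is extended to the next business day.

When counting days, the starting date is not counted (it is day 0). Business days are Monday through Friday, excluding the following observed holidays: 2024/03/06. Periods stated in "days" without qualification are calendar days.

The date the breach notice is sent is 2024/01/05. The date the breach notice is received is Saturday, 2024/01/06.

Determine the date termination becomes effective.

2024/04/23

The last day of the cure period: 26 calendar days after 2024/01/05 is 2024/01/31.
The last day of the suspension period: 3 business days after Wednesday, 2024/01/31, skipping weekends — Feb 1, Feb 2, Feb 5 — lands on Monday, 2024/02/05.
The date termination becomes effective: 78 calendar days after 2024/02/05 is 2024/04/23. 2024/04/23 is a Tuesday and is not a listed holiday, so no roll-forward applies.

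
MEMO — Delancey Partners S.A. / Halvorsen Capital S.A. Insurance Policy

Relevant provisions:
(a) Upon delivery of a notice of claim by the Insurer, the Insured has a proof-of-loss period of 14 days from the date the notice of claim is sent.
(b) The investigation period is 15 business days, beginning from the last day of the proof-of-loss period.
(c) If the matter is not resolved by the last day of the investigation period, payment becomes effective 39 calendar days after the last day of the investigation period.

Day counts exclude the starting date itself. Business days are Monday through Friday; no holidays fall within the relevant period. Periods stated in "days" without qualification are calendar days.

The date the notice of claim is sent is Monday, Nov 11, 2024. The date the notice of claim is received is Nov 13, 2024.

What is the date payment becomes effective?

Adding 14 calendar days to Nov 11, 2024 gives Nov 25, 2024, which is the last day of the proof-of-loss period.
The last day of the investigation period: 15 business days after Monday, Nov 25, 2024, skipping weekends — Nov 26, Nov 27, Nov 28, Nov 29, …, Dec 12, Dec 13, Dec 16 — lands on Monday, Dec 16, 2024.
The date payment becomes effective: 39 calendar days after Dec 16, 2024 is Jan 24, 2025.

Jan 24, 2025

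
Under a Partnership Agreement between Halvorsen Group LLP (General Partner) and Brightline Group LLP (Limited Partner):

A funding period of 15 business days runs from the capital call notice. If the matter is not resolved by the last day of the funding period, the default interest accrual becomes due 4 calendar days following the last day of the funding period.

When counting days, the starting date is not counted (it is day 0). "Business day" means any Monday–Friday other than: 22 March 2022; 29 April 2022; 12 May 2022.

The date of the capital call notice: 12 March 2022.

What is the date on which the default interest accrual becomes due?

The last day of the funding period: 15 business days after Saturday, 12 March 2022, skipping weekends and the listed holiday on Mar 22 — Mar 14, Mar 15, Mar 16, Mar 17, …, Mar 31, Apr 1, Apr 4 — lands on Monday, 4 April 2022.
The date on which the default interest accrual becomes due: 4 April 2022 + 4 days = 8 April 2022.

8 April 2022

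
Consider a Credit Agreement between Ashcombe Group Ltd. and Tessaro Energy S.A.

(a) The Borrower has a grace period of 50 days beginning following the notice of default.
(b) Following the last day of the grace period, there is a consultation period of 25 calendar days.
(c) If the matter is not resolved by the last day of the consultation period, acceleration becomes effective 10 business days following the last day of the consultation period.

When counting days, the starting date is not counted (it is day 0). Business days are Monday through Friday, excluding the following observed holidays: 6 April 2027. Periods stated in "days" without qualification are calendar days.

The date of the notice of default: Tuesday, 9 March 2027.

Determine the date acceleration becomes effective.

4 June 2027

The last day of the grace period: 9 March 2027 + 50 days = 28 April 2027.
The last day of the consultation period: 25 calendar days after 28 April 2027 is 23 May 2027.
From Sunday, 23 May 2027, 10 business days (May 24, May 25, May 26, May 27, May 28, May 31, Jun 1, Jun 2, Jun 3, Jun 4, skipping weekends) brings us to Friday, 4 June 2027, which is the date acceleration becomes effective.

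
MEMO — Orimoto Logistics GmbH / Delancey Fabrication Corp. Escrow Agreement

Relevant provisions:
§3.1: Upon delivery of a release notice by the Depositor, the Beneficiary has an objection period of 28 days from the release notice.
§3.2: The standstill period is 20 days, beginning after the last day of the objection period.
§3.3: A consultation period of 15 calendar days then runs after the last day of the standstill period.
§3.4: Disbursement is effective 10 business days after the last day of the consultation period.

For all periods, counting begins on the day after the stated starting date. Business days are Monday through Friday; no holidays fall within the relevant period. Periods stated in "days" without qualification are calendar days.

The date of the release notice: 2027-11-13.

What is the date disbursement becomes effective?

The last day of the objection period: 28 calendar days after 2027-11-13 is 2027-12-11.
The last day of the standstill period: 20 calendar days after 2027-12-11 is 2027-12-31.
The last day of the consultation period: 2027-12-31 + 15 days = 2028-01-15.
The date disbursement becomes effective: counting 10 business days from Saturday, 2028-01-15 (Jan 17, Jan 18, Jan 19, Jan 20, Jan 21, Jan 24, Jan 25, Jan 26, Jan 27, Jan 28, skipping weekends) reaches Friday, 2028-01-28.

2028-01-28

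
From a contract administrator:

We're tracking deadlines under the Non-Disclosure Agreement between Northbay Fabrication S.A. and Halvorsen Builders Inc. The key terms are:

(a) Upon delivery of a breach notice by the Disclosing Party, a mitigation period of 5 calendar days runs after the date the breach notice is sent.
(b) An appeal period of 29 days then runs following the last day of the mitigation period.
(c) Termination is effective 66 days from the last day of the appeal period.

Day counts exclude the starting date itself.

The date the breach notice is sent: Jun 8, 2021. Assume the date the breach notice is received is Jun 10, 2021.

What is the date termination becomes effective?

The last day of the mitigation period: 5 calendar days after Jun 8, 2021 is Jun 13, 2021.
The last day of the appeal period: Jun 13, 2021 + 29 days = Jul 12, 2021.
The date termination becomes effective: 66 calendar days after Jul 12, 2021 is Sep 16, 2021.

Sep 16, 2021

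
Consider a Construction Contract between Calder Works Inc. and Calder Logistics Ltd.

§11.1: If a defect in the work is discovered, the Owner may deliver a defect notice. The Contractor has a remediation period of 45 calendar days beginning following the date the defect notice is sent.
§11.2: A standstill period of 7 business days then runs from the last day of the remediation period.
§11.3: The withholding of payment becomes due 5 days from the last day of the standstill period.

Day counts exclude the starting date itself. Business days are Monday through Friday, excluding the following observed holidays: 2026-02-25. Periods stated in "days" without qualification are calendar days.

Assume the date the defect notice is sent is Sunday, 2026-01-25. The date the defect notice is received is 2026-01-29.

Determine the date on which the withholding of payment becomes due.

2026-03-25

Adding 45 calendar days to 2026-01-25 gives 2026-03-11, which is the last day of the remediation period.
From Wednesday, 2026-03-11, 7 business days (Mar 12, Mar 13, Mar 16, Mar 17, Mar 18, Mar 19, Mar 20, skipping weekends) brings us to Friday, 2026-03-20, which is the last day of the standstill period.
The date on which the withholding of payment becomes due: 5 calendar days after 2026-03-20 is 2026-03-25.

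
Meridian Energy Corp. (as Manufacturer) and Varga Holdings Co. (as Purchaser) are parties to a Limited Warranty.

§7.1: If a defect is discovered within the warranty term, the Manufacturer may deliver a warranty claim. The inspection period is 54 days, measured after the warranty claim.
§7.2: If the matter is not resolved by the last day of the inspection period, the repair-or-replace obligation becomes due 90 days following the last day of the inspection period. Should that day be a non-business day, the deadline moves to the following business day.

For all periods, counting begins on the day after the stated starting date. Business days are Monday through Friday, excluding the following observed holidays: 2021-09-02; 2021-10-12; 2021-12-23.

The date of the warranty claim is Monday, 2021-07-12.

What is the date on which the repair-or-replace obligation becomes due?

2021-12-03

Adding 54 calendar days to 2021-07-12 gives 2021-09-04, which is the last day of the inspection period.
The date on which the repair-or-replace obligation becomes due: 90 calendar days after 2021-09-04 is 2021-12-03. 2021-12-03 is a Friday and is not a listed holiday, so no roll-forward applies.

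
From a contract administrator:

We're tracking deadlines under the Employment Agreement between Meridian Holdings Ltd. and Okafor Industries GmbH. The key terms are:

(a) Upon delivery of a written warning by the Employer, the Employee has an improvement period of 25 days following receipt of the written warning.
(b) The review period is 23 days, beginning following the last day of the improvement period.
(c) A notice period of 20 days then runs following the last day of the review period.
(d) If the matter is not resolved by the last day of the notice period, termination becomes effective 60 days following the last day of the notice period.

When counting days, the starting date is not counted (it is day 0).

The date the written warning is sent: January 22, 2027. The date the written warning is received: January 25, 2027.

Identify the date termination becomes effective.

Adding 25 calendar days to January 25, 2027 gives February 19, 2027, which is the last day of the improvement period.
The last day of the review period: February 19, 2027 + 23 days = March 14, 2027.
The last day of the notice period: March 14, 2027 + 20 days = April 3, 2027.
The date termination becomes effective: April 3, 2027 + 60 days = June 2, 2027.

June 2, 2027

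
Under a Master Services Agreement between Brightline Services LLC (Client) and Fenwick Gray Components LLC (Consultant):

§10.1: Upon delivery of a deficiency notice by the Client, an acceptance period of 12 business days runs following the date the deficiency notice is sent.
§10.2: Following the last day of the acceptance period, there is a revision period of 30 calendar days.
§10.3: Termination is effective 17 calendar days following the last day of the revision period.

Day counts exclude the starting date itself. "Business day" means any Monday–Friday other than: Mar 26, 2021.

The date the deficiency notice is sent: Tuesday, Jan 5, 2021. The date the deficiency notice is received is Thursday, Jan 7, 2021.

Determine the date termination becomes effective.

Mar 9, 2021

From Tuesday, Jan 5, 2021, 12 business days (Jan 6, Jan 7, Jan 8, Jan 11, …, Jan 19, Jan 20, Jan 21, skipping weekends) brings us to Thursday, Jan 21, 2021, which is the last day of the acceptance period.
Adding 30 calendar days to Jan 21, 2021 gives Feb 20, 2021, which is the last day of the revision period.
The date termination becomes effective: Feb 20, 2021 + 17 days = Mar 9, 2021.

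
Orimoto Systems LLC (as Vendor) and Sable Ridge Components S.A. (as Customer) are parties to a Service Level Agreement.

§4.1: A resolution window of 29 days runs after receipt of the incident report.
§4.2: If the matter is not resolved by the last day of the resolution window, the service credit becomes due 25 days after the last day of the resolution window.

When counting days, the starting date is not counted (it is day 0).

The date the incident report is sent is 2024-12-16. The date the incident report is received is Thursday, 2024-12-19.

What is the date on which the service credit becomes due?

2025-02-11

The last day of the resolution window: 29 calendar days after 2024-12-19 is 2025-01-17.
Adding 25 calendar days to 2025-01-17 gives 2025-02-11, which is the date on which the service credit becomes due.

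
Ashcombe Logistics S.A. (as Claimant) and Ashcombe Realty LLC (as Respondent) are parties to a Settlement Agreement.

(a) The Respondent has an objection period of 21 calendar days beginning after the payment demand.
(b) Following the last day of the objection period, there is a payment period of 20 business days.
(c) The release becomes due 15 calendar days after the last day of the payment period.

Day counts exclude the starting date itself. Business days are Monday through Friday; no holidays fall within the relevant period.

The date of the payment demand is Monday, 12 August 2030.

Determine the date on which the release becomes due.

15 October 2030

Adding 21 calendar days to 12 August 2030 gives 2 September 2030, which is the last day of the objection period.
The last day of the payment period: 20 business days after Monday, 2 September 2030, skipping weekends — Sep 3, Sep 4, Sep 5, Sep 6, …, Sep 26, Sep 27, Sep 30 — lands on Monday, 30 September 2030.
The date on which the release becomes due: 30 September 2030 + 15 days = 15 October 2030.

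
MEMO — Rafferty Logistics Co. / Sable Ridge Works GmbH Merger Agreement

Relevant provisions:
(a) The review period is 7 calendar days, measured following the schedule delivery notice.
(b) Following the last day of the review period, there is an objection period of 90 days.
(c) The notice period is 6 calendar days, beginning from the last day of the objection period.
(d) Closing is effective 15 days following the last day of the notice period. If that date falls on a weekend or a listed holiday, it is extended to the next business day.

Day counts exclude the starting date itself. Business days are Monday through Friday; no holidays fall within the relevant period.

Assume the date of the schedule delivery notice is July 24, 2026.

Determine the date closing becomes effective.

Adding 7 calendar days to July 24, 2026 gives July 31, 2026, which is the last day of the review period.
Adding 90 calendar days to July 31, 2026 gives October 29, 2026, which is the last day of the objection period.
The last day of the notice period: 6 calendar days after October 29, 2026 is November 4, 2026.
The date closing becomes effective: 15 calendar days after November 4, 2026 is November 19, 2026. November 19, 2026 is a Thursday, so no roll-forward applies.

November 19, 2026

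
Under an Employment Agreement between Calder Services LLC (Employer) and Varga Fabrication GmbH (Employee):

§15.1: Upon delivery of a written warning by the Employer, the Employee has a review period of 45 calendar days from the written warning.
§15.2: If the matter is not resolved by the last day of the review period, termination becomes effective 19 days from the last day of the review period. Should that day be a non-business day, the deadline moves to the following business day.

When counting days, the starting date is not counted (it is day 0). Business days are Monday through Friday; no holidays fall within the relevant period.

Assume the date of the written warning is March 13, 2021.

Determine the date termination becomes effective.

May 17, 2021

The last day of the review period: March 13, 2021 + 45 days = April 27, 2021.
Adding 19 calendar days to April 27, 2021 gives May 16, 2021, which is the date termination becomes effective. That falls on a Sunday, so it rolls to the next business day, Monday, May 17, 2021.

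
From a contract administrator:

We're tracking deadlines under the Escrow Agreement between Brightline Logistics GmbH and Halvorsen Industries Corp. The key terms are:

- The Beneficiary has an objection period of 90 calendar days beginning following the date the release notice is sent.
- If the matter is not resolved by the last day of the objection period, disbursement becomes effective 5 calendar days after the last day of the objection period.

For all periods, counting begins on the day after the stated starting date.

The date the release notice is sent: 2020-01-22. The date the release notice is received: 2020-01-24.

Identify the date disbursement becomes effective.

The last day of the objection period: 90 calendar days after 2020-01-22 is 2020-04-21.
Adding 5 calendar days to 2020-04-21 gives 2020-04-26, which is the date disbursement becomes effective.

2020-04-26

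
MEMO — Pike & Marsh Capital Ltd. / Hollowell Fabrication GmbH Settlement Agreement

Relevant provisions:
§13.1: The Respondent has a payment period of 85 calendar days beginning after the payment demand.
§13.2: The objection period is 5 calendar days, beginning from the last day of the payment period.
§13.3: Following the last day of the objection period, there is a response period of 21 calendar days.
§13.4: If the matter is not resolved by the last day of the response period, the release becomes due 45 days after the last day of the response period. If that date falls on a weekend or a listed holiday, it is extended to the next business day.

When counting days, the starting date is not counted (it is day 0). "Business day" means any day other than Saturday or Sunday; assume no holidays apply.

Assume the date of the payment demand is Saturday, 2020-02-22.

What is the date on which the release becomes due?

The last day of the payment period: 85 calendar days after 2020-02-22 is 2020-05-17.
The last day of the objection period: 2020-05-17 + 5 days = 2020-05-22.
Adding 21 calendar days to 2020-05-22 gives 2020-06-12, which is the last day of the response period.
Adding 45 calendar days to 2020-06-12 gives 2020-07-27, which is the date on which the release becomes due. 2020-07-27 is a Monday, so no roll-forward applies.

2020-07-27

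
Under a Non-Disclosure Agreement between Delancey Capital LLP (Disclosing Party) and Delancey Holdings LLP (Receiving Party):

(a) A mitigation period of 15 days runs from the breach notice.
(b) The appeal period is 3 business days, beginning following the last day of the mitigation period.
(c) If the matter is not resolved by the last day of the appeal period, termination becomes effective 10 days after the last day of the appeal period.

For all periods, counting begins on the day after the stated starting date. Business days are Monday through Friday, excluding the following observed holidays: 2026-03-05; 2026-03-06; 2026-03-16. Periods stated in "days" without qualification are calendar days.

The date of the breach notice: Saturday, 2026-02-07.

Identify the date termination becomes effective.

2026-03-07

The last day of the mitigation period: 15 calendar days after 2026-02-07 is 2026-02-22.
The last day of the appeal period: counting 3 business days from Sunday, 2026-02-22 (Feb 23, Feb 24, Feb 25, skipping weekends) reaches Wednesday, 2026-02-25.
The date termination becomes effective: 10 calendar days after 2026-02-25 is 2026-03-07.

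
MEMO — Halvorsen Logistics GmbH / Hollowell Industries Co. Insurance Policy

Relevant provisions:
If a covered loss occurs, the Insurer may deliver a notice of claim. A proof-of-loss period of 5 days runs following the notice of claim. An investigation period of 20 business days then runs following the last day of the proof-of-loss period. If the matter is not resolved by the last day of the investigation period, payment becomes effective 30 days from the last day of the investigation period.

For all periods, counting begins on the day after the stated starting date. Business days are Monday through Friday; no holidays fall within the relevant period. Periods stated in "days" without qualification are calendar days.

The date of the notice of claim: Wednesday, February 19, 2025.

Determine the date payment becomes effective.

April 23, 2025

Adding 5 calendar days to February 19, 2025 gives February 24, 2025, which is the last day of the proof-of-loss period.
The last day of the investigation period: 20 business days after Monday, February 24, 2025, skipping weekends — Feb 25, Feb 26, Feb 27, Feb 28, …, Mar 20, Mar 21, Mar 24 — lands on Monday, March 24, 2025.
The date payment becomes effective: March 24, 2025 + 30 days = April 23, 2025.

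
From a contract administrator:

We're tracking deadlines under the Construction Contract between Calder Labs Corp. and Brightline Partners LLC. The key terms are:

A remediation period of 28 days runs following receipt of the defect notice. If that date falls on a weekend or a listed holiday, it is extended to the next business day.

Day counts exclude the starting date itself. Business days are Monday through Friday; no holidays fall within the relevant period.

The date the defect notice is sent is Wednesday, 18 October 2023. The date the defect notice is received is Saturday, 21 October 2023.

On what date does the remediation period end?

20 November 2023

The last day of the remediation period: 21 October 2023 + 28 days = 18 November 2023. That falls on a Saturday, so it rolls to the next business day, Monday, 20 November 2023.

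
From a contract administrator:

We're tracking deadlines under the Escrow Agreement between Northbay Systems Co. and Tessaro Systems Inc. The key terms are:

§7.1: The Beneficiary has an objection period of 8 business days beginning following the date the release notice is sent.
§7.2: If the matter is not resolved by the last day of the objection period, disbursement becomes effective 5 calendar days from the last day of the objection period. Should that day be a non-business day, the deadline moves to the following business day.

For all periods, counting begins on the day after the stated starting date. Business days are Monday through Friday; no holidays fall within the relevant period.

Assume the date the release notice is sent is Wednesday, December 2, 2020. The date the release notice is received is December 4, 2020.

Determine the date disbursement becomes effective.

December 21, 2020

The last day of the objection period: 8 business days after Wednesday, December 2, 2020, skipping weekends — Dec 3, Dec 4, Dec 7, Dec 8, Dec 9, Dec 10, Dec 11, Dec 14 — lands on Monday, December 14, 2020.
The date disbursement becomes effective: December 14, 2020 + 5 days = December 19, 2020. That falls on a Saturday, so it rolls to the next business day, Monday, December 21, 2020.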